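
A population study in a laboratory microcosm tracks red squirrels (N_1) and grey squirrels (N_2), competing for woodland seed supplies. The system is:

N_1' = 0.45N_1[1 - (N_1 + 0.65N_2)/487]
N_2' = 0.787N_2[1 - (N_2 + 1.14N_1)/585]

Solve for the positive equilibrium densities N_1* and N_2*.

Setting both brackets to zero gives the nullclines N_1 + 0.65N_2 = 487 and 1.14N_1 + N_2 = 585.
Substituting N_2 = 585 - 1.14N_1 into the first: N_1(1 - 0.65·1.14) = 487 - 0.65·585.
So N_1* = 107/0.259 = 412, and then N_2* = 585 - 1.14·412 = 115.

N_1* ≈ 412, N_2* ≈ 115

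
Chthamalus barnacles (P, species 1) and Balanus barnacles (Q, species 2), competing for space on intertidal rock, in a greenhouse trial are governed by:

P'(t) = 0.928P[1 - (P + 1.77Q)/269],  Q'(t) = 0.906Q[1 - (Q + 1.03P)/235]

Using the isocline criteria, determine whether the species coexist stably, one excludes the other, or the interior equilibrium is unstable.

Compare the nullcline intercepts: K1/α12 = 269/1.77 = 152 < K2 = 235; K2/α21 = 235/1.03 = 228 < K1 = 269.
Since both are reversed, neither can invade when rare; the interior point is a saddle.

unstable coexistence (outcome depends on initial conditions)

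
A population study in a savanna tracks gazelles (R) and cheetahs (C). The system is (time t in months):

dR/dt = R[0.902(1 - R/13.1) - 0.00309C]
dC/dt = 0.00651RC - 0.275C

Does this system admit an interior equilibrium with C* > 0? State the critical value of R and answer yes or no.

The predator equation gives dC/dt > 0 only when R > 0.275/0.00651 = 42.2.
Without the predator, R → K = 13.1. Since 13.1 < 42.2, the predator cannot invade.

Threshold R = 42.2; K < 42.2, so no, the predator goes extinct.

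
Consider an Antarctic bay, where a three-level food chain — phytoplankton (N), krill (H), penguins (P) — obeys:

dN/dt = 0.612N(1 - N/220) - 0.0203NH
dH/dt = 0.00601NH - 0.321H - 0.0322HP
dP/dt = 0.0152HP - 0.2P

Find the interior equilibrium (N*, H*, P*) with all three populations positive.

N* ≈ 124, H* ≈ 13.2, P* ≈ 13.2

From dP/dt = 0: 0.0152H* = 0.2, so H* = 13.2.
From dN/dt = 0: 0.612(1 - N*/220) = 0.0203·13.2, giving N* = 220·(1 - 0.436) = 124.
From dH/dt = 0: 0.00601·124 - 0.321 = 0.0322P*, so P* = 0.424/0.0322 = 13.2.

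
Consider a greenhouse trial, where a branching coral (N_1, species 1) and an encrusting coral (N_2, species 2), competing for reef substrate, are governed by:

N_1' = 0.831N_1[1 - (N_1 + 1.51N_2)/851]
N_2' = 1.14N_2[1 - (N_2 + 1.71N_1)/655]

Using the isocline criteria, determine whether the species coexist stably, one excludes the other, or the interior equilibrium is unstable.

Compare the nullcline intercepts: K1/α12 = 851/1.51 = 564 < K2 = 655; K2/α21 = 655/1.71 = 383 < K1 = 851.
Since both are reversed, neither can invade when rare; the interior point is a saddle.

unstable coexistence (outcome depends on initial conditions)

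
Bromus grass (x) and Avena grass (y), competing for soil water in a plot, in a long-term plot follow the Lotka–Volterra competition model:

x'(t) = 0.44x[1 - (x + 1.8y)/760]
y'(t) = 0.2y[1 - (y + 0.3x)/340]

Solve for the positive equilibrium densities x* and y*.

x* ≈ 322, y* ≈ 243

Setting both brackets to zero gives the nullclines x + 1.8y = 760 and 0.3x + y = 340.
Substituting y = 340 - 0.3x into the first: x(1 - 1.8·0.3) = 760 - 1.8·340.
So x* = 148/0.46 = 322, and then y* = 340 - 0.3·322 = 243.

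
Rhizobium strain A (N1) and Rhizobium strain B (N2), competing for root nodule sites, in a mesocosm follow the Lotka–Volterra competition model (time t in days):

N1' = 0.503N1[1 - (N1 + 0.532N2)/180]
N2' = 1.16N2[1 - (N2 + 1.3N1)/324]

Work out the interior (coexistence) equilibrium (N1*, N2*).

N1* ≈ 24.7, N2* ≈ 292

Setting both brackets to zero gives the nullclines N1 + 0.532N2 = 180 and 1.3N1 + N2 = 324.
Substituting N2 = 324 - 1.3N1 into the first: N1(1 - 0.532·1.3) = 180 - 0.532·324.
So N1* = 7.63/0.308 = 24.7, and then N2* = 324 - 1.3·24.7 = 292.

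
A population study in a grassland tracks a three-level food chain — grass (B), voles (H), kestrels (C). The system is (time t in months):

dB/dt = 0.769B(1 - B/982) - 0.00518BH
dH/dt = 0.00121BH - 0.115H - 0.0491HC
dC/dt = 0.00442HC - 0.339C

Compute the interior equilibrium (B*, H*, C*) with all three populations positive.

B* ≈ 475, H* ≈ 76.7, C* ≈ 9.36

From dC/dt = 0: 0.00442H* = 0.339, so H* = 76.7.
From dB/dt = 0: 0.769(1 - B*/982) = 0.00518·76.7, giving B* = 982·(1 - 0.517) = 475.
From dH/dt = 0: 0.00121·475 - 0.115 = 0.0491C*, so C* = 0.459/0.0491 = 9.36.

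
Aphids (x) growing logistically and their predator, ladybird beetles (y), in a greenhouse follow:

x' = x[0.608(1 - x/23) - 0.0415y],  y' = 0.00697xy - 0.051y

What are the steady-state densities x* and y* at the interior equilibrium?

x* ≈ 7.32, y* ≈ 9.99

From dy/dt = 0 with y > 0: 0.00697x* = 0.051, so x* = 7.32.
Substitute into dx/dt = 0: 0.608(1 - 7.32/23) = 0.0415y*.
The bracket is 0.682, giving y* = 0.415/0.0415 = 9.99.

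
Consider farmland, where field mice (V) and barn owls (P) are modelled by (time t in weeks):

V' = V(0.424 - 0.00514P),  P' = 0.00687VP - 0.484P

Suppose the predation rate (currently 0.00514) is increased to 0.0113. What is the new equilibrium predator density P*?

At the interior fixed point, setting dV/dt = 0 with V > 0 fixes P* = (prey growth rate)/(VP coefficient) — independent of the other coefficients.
With the change, P* = 0.424/0.0113 = 37.5; it falls from 82.5.

P* ≈ 37.5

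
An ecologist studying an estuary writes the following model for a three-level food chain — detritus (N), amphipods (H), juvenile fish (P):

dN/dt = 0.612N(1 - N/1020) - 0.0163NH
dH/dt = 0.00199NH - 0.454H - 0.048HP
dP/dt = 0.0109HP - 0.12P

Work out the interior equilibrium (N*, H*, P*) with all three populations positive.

From dP/dt = 0: 0.0109H* = 0.12, so H* = 11.
From dN/dt = 0: 0.612(1 - N*/1020) = 0.0163·11, giving N* = 1020·(1 - 0.293) = 721.
From dH/dt = 0: 0.00199·721 - 0.454 = 0.048P*, so P* = 0.981/0.048 = 20.4.

N* ≈ 721, H* ≈ 11, P* ≈ 20.4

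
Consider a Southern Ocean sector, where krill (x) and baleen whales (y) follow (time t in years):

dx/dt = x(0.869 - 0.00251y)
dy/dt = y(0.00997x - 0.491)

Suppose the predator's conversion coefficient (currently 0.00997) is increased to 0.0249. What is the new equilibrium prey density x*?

x* ≈ 19.7

At the interior fixed point, setting dy/dt = 0 with y > 0 fixes x* = (predator death rate)/(xy coefficient) — independent of the other coefficients.
With the change, x* = 0.491/0.0249 = 19.7; it falls from 49.2.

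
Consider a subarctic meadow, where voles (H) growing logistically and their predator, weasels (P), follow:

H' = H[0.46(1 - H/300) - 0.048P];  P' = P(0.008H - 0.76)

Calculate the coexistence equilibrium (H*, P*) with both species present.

H* ≈ 95, P* ≈ 6.55

From dP/dt = 0 with P > 0: 0.008H* = 0.76, so H* = 95.
Substitute into dH/dt = 0: 0.46(1 - 95/300) = 0.048P*.
The bracket is 0.683, giving P* = 0.314/0.048 = 6.55.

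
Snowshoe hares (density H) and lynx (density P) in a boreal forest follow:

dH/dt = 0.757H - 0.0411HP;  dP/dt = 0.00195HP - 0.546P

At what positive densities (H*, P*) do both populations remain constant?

H* ≈ 280, P* ≈ 18.4

Set dP/dt = 0 with P > 0: 0.00195H - 0.546 = 0, so H* = 0.546/0.00195 = 280.
Set dH/dt = 0 with H > 0: 0.757 - 0.0411P = 0, so P* = 0.757/0.0411 = 18.4.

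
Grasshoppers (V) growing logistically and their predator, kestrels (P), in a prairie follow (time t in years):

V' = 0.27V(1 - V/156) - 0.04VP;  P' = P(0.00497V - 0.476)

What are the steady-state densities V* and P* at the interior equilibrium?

From dP/dt = 0 with P > 0: 0.00497V* = 0.476, so V* = 95.8.
Substitute into dV/dt = 0: 0.27(1 - 95.8/156) = 0.04P*.
The bracket is 0.386, giving P* = 0.104/0.04 = 2.61.

V* ≈ 95.8, P* ≈ 2.61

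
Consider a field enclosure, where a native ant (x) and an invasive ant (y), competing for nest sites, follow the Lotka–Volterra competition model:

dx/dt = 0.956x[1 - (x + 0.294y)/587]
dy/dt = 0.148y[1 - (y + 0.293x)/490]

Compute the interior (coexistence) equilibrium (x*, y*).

x* ≈ 485, y* ≈ 348

Setting both brackets to zero gives the nullclines x + 0.294y = 587 and 0.293x + y = 490.
Substituting y = 490 - 0.293x into the first: x(1 - 0.294·0.293) = 587 - 0.294·490.
So x* = 443/0.914 = 485, and then y* = 490 - 0.293·485 = 348.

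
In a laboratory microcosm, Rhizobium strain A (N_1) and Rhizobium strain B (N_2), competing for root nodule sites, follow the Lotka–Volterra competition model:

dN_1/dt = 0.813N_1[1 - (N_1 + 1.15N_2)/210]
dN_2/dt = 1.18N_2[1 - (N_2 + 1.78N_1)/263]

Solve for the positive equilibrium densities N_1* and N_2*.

Setting both brackets to zero gives the nullclines N_1 + 1.15N_2 = 210 and 1.78N_1 + N_2 = 263.
Substituting N_2 = 263 - 1.78N_1 into the first: N_1(1 - 1.15·1.78) = 210 - 1.15·263.
So N_1* = -92.4/-1.05 = 88.3, and then N_2* = 263 - 1.78·88.3 = 106.

N_1* ≈ 88.3, N_2* ≈ 106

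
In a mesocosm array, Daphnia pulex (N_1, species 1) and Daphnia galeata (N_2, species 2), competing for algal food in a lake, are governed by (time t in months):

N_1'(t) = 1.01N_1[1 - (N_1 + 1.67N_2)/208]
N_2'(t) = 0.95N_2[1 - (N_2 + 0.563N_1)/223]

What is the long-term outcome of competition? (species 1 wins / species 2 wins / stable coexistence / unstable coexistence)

Compare the nullcline intercepts: K1/α12 = 208/1.67 = 125 < K2 = 223; K2/α21 = 223/0.563 = 396 > K1 = 208.
Since the inequalities point opposite ways, species 2 can invade but species 1 cannot.

species 2 excludes species 1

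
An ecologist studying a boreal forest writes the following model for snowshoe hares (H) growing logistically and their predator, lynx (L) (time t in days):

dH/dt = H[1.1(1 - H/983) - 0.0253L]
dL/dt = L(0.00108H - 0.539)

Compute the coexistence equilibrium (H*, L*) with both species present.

From dL/dt = 0 with L > 0: 0.00108H* = 0.539, so H* = 499.
Substitute into dH/dt = 0: 1.1(1 - 499/983) = 0.0253L*.
The bracket is 0.492, giving L* = 0.542/0.0253 = 21.4.

H* ≈ 499, L* ≈ 21.4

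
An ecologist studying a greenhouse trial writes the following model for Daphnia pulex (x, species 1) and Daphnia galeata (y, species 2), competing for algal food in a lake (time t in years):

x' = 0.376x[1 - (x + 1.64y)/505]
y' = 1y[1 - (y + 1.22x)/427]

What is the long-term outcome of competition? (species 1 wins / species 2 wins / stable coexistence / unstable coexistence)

Compare the nullcline intercepts: K1/α12 = 505/1.64 = 308 < K2 = 427; K2/α21 = 427/1.22 = 350 < K1 = 505.
Since both are reversed, neither can invade when rare; the interior point is a saddle.

unstable coexistence (outcome depends on initial conditions)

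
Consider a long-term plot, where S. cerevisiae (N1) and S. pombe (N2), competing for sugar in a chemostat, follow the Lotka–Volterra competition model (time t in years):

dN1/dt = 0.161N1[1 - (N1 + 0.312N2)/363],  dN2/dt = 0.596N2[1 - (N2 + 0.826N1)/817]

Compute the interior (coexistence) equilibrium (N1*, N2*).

Setting both brackets to zero gives the nullclines N1 + 0.312N2 = 363 and 0.826N1 + N2 = 817.
Substituting N2 = 817 - 0.826N1 into the first: N1(1 - 0.312·0.826) = 363 - 0.312·817.
So N1* = 108/0.742 = 146, and then N2* = 817 - 0.826·146 = 697.

N1* ≈ 146, N2* ≈ 697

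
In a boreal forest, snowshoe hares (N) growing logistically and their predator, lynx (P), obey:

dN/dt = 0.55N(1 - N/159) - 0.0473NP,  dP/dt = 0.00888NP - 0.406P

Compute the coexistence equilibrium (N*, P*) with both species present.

From dP/dt = 0 with P > 0: 0.00888N* = 0.406, so N* = 45.7.
Substitute into dN/dt = 0: 0.55(1 - 45.7/159) = 0.0473P*.
The bracket is 0.712, giving P* = 0.392/0.0473 = 8.28.

N* ≈ 45.7, P* ≈ 8.28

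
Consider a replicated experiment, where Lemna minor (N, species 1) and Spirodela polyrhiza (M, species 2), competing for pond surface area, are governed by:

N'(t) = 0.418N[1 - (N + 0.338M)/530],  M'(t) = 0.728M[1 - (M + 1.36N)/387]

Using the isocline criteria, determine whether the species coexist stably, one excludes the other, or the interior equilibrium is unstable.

Compare the nullcline intercepts: K1/α12 = 530/0.338 = 1570 > K2 = 387; K2/α21 = 387/1.36 = 285 < K1 = 530.
Since the inequalities point opposite ways, species 1 can invade but species 2 cannot.

species 1 excludes species 2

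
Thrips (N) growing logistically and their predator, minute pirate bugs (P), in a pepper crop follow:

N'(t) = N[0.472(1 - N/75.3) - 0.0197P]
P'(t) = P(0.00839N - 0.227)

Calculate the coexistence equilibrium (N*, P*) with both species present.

From dP/dt = 0 with P > 0: 0.00839N* = 0.227, so N* = 27.1.
Substitute into dN/dt = 0: 0.472(1 - 27.1/75.3) = 0.0197P*.
The bracket is 0.641, giving P* = 0.302/0.0197 = 15.4.

N* ≈ 27.1, P* ≈ 15.4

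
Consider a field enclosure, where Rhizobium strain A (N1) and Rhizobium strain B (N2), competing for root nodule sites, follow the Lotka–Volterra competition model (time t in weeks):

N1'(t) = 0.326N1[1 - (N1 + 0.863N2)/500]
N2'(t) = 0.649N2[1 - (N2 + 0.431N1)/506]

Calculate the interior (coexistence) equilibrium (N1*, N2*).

Setting both brackets to zero gives the nullclines N1 + 0.863N2 = 500 and 0.431N1 + N2 = 506.
Substituting N2 = 506 - 0.431N1 into the first: N1(1 - 0.863·0.431) = 500 - 0.863·506.
So N1* = 63.3/0.628 = 101, and then N2* = 506 - 0.431·101 = 463.

N1* ≈ 101, N2* ≈ 463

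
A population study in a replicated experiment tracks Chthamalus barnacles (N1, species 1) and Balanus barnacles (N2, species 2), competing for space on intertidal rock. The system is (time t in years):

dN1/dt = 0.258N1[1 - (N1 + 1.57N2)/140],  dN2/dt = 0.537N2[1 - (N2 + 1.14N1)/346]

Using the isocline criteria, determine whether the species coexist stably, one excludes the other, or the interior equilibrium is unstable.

species 2 excludes species 1

Compare the nullcline intercepts: K1/α12 = 140/1.57 = 89.2 < K2 = 346; K2/α21 = 346/1.14 = 304 > K1 = 140.
Since the inequalities point opposite ways, species 2 can invade but species 1 cannot.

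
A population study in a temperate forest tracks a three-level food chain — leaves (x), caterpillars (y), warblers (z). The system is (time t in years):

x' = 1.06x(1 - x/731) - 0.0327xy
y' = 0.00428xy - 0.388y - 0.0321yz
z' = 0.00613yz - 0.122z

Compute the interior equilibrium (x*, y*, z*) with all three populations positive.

From dz/dt = 0: 0.00613y* = 0.122, so y* = 19.9.
From dx/dt = 0: 1.06(1 - x*/731) = 0.0327·19.9, giving x* = 731·(1 - 0.614) = 282.
From dy/dt = 0: 0.00428·282 - 0.388 = 0.0321z*, so z* = 0.82/0.0321 = 25.5.

x* ≈ 282, y* ≈ 19.9, z* ≈ 25.5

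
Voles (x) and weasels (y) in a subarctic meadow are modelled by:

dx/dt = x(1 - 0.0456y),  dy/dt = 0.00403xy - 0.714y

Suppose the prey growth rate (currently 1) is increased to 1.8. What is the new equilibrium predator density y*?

y* ≈ 39.5

At the interior fixed point, setting dx/dt = 0 with x > 0 fixes y* = (prey growth rate)/(xy coefficient) — independent of the other coefficients.
With the change, y* = 1.8/0.0456 = 39.5; it rises from 21.9.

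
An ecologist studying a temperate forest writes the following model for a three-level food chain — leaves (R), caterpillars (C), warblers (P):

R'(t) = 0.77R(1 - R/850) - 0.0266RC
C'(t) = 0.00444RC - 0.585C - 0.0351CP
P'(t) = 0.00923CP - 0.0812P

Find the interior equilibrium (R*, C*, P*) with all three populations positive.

From dP/dt = 0: 0.00923C* = 0.0812, so C* = 8.8.
From dR/dt = 0: 0.77(1 - R*/850) = 0.0266·8.8, giving R* = 850·(1 - 0.304) = 592.
From dC/dt = 0: 0.00444·592 - 0.585 = 0.0351P*, so P* = 2.04/0.0351 = 58.2.

R* ≈ 592, C* ≈ 8.8, P* ≈ 58.2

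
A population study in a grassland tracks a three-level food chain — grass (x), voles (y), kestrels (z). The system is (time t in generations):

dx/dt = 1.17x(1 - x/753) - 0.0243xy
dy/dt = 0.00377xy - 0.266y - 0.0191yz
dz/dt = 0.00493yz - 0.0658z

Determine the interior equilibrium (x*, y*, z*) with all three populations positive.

x* ≈ 544, y* ≈ 13.3, z* ≈ 93.5

From dz/dt = 0: 0.00493y* = 0.0658, so y* = 13.3.
From dx/dt = 0: 1.17(1 - x*/753) = 0.0243·13.3, giving x* = 753·(1 - 0.277) = 544.
From dy/dt = 0: 0.00377·544 - 0.266 = 0.0191z*, so z* = 1.79/0.0191 = 93.5.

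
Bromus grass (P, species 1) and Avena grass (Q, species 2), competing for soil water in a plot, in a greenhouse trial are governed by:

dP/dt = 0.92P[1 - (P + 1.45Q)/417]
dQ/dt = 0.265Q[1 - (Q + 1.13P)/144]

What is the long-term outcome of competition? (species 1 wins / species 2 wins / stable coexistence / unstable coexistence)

Compare the nullcline intercepts: K1/α12 = 417/1.45 = 288 > K2 = 144; K2/α21 = 144/1.13 = 127 < K1 = 417.
Since the inequalities point opposite ways, species 1 can invade but species 2 cannot.

species 1 excludes species 2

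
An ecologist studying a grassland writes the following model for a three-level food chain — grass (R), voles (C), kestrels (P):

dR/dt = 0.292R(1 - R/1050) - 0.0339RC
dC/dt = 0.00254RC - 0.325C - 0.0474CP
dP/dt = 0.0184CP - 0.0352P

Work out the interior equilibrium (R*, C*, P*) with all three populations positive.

R* ≈ 817, C* ≈ 1.91, P* ≈ 36.9

From dP/dt = 0: 0.0184C* = 0.0352, so C* = 1.91.
From dR/dt = 0: 0.292(1 - R*/1050) = 0.0339·1.91, giving R* = 1050·(1 - 0.222) = 817.
From dC/dt = 0: 0.00254·817 - 0.325 = 0.0474P*, so P* = 1.75/0.0474 = 36.9.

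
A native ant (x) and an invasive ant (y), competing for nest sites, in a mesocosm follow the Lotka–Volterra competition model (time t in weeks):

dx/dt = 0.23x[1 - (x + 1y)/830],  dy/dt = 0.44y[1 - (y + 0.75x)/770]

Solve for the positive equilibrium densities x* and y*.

Setting both brackets to zero gives the nullclines x + 1y = 830 and 0.75x + y = 770.
Substituting y = 770 - 0.75x into the first: x(1 - 1·0.75) = 830 - 1·770.
So x* = 60/0.25 = 240, and then y* = 770 - 0.75·240 = 590.

x* ≈ 240, y* ≈ 590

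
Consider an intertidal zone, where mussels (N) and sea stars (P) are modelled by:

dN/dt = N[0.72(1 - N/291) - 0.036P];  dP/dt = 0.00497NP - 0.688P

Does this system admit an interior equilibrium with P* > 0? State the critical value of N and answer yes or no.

The predator equation gives dP/dt > 0 only when N > 0.688/0.00497 = 138.
Without the predator, N → K = 291. Since 291 > 138, the predator can invade and persist.

Threshold N = 138; K > 138, so yes, the predator persists.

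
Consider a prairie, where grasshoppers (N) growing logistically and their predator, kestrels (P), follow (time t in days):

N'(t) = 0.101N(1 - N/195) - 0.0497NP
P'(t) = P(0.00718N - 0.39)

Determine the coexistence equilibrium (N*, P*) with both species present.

N* ≈ 54.3, P* ≈ 1.47

From dP/dt = 0 with P > 0: 0.00718N* = 0.39, so N* = 54.3.
Substitute into dN/dt = 0: 0.101(1 - 54.3/195) = 0.0497P*.
The bracket is 0.721, giving P* = 0.0729/0.0497 = 1.47.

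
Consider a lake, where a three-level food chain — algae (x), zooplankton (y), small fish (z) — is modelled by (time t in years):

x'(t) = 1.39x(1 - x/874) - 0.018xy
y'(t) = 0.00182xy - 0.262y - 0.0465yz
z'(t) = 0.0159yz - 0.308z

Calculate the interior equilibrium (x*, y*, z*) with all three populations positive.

From dz/dt = 0: 0.0159y* = 0.308, so y* = 19.4.
From dx/dt = 0: 1.39(1 - x*/874) = 0.018·19.4, giving x* = 874·(1 - 0.251) = 655.
From dy/dt = 0: 0.00182·655 - 0.262 = 0.0465z*, so z* = 0.93/0.0465 = 20.

x* ≈ 655, y* ≈ 19.4, z* ≈ 20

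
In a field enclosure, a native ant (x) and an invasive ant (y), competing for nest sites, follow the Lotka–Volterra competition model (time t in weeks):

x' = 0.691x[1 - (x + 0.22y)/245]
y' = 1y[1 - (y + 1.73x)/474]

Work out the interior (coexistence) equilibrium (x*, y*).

Setting both brackets to zero gives the nullclines x + 0.22y = 245 and 1.73x + y = 474.
Substituting y = 474 - 1.73x into the first: x(1 - 0.22·1.73) = 245 - 0.22·474.
So x* = 141/0.619 = 227, and then y* = 474 - 1.73·227 = 81.

x* ≈ 227, y* ≈ 81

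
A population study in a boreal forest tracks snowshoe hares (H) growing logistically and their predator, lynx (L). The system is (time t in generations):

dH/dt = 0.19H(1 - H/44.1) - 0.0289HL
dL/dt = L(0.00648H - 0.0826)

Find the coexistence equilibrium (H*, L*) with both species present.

From dL/dt = 0 with L > 0: 0.00648H* = 0.0826, so H* = 12.7.
Substitute into dH/dt = 0: 0.19(1 - 12.7/44.1) = 0.0289L*.
The bracket is 0.711, giving L* = 0.135/0.0289 = 4.67.

H* ≈ 12.7, L* ≈ 4.67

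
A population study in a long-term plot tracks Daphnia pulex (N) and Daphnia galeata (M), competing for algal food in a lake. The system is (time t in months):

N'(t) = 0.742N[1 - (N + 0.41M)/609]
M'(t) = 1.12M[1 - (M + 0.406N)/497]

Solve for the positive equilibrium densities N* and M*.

Setting both brackets to zero gives the nullclines N + 0.41M = 609 and 0.406N + M = 497.
Substituting M = 497 - 0.406N into the first: N(1 - 0.41·0.406) = 609 - 0.41·497.
So N* = 405/0.834 = 486, and then M* = 497 - 0.406·486 = 300.

N* ≈ 486, M* ≈ 300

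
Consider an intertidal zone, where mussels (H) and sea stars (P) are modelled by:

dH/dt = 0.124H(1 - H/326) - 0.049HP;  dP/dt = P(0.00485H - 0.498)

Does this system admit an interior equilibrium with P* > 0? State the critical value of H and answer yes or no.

The predator equation gives dP/dt > 0 only when H > 0.498/0.00485 = 103.
Without the predator, H → K = 326. Since 326 > 103, the predator can invade and persist.

Threshold H = 103; K > 103, so yes, the predator persists.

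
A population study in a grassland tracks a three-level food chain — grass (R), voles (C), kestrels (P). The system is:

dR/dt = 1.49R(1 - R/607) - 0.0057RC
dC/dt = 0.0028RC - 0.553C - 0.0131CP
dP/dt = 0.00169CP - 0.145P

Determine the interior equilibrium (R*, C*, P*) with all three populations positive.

R* ≈ 408, C* ≈ 85.8, P* ≈ 44.9

From dP/dt = 0: 0.00169C* = 0.145, so C* = 85.8.
From dR/dt = 0: 1.49(1 - R*/607) = 0.0057·85.8, giving R* = 607·(1 - 0.328) = 408.
From dC/dt = 0: 0.0028·408 - 0.553 = 0.0131P*, so P* = 0.589/0.0131 = 44.9.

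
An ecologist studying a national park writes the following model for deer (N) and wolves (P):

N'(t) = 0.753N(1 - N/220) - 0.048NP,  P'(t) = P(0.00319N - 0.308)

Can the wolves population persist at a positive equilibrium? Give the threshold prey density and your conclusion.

Threshold N = 96.6; K > 96.6, so yes, the predator persists.

The predator equation gives dP/dt > 0 only when N > 0.308/0.00319 = 96.6.
Without the predator, N → K = 220. Since 220 > 96.6, the predator can invade and persist.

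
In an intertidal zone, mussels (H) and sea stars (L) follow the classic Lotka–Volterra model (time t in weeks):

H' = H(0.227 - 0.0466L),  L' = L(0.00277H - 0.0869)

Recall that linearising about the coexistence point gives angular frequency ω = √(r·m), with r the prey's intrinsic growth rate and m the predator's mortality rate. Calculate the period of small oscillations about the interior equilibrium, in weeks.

Here r = 0.227 and m = 0.0869, so r·m = 0.0197.
ω = √0.0197 = 0.14 per week, hence T = 2π/ω ≈ 44.7 weeks.

T ≈ 44.7 weeks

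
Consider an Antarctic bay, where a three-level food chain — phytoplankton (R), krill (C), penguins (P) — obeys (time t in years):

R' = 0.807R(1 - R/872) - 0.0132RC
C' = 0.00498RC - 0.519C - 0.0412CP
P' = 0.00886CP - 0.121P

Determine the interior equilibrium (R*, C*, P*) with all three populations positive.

R* ≈ 677, C* ≈ 13.7, P* ≈ 69.3

From dP/dt = 0: 0.00886C* = 0.121, so C* = 13.7.
From dR/dt = 0: 0.807(1 - R*/872) = 0.0132·13.7, giving R* = 872·(1 - 0.223) = 677.
From dC/dt = 0: 0.00498·677 - 0.519 = 0.0412P*, so P* = 2.85/0.0412 = 69.3.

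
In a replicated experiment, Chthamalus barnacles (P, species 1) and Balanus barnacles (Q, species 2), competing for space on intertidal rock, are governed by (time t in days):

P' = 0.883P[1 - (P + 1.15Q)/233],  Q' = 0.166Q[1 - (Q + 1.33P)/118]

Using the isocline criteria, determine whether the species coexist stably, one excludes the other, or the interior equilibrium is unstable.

species 1 excludes species 2

Compare the nullcline intercepts: K1/α12 = 233/1.15 = 203 > K2 = 118; K2/α21 = 118/1.33 = 88.7 < K1 = 233.
Since the inequalities point opposite ways, species 1 can invade but species 2 cannot.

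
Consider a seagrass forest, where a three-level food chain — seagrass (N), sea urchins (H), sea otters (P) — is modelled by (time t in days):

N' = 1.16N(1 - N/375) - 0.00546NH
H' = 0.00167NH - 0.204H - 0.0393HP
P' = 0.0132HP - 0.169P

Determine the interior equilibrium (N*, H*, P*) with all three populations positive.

N* ≈ 352, H* ≈ 12.8, P* ≈ 9.78

From dP/dt = 0: 0.0132H* = 0.169, so H* = 12.8.
From dN/dt = 0: 1.16(1 - N*/375) = 0.00546·12.8, giving N* = 375·(1 - 0.0603) = 352.
From dH/dt = 0: 0.00167·352 - 0.204 = 0.0393P*, so P* = 0.385/0.0393 = 9.78.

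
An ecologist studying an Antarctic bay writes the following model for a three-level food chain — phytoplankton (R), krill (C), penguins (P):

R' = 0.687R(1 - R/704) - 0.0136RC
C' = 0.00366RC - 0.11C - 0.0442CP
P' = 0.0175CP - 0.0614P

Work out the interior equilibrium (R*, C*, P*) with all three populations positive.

From dP/dt = 0: 0.0175C* = 0.0614, so C* = 3.51.
From dR/dt = 0: 0.687(1 - R*/704) = 0.0136·3.51, giving R* = 704·(1 - 0.0695) = 655.
From dC/dt = 0: 0.00366·655 - 0.11 = 0.0442P*, so P* = 2.29/0.0442 = 51.8.

R* ≈ 655, C* ≈ 3.51, P* ≈ 51.8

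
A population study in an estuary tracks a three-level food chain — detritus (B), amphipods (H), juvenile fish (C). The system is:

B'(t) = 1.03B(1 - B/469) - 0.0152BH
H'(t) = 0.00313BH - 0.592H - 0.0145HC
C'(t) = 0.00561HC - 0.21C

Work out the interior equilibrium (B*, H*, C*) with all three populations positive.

From dC/dt = 0: 0.00561H* = 0.21, so H* = 37.4.
From dB/dt = 0: 1.03(1 - B*/469) = 0.0152·37.4, giving B* = 469·(1 - 0.552) = 210.
From dH/dt = 0: 0.00313·210 - 0.592 = 0.0145C*, so C* = 0.065/0.0145 = 4.49.

B* ≈ 210, H* ≈ 37.4, C* ≈ 4.49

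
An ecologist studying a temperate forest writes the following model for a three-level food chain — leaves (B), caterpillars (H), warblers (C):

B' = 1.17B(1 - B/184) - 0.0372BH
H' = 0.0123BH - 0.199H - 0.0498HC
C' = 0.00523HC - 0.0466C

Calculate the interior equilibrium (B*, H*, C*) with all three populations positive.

B* ≈ 132, H* ≈ 8.91, C* ≈ 28.6

From dC/dt = 0: 0.00523H* = 0.0466, so H* = 8.91.
From dB/dt = 0: 1.17(1 - B*/184) = 0.0372·8.91, giving B* = 184·(1 - 0.283) = 132.
From dH/dt = 0: 0.0123·132 - 0.199 = 0.0498C*, so C* = 1.42/0.0498 = 28.6.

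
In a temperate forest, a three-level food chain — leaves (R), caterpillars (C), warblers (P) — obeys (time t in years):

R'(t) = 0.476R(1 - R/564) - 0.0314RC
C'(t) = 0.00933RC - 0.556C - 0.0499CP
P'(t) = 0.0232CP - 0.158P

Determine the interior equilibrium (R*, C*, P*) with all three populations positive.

From dP/dt = 0: 0.0232C* = 0.158, so C* = 6.81.
From dR/dt = 0: 0.476(1 - R*/564) = 0.0314·6.81, giving R* = 564·(1 - 0.449) = 311.
From dC/dt = 0: 0.00933·311 - 0.556 = 0.0499P*, so P* = 2.34/0.0499 = 46.9.

R* ≈ 311, C* ≈ 6.81, P* ≈ 46.9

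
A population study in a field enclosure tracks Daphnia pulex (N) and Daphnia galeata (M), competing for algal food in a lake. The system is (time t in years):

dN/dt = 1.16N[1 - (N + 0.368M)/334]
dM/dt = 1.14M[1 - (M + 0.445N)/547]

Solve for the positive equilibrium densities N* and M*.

N* ≈ 159, M* ≈ 476

Setting both brackets to zero gives the nullclines N + 0.368M = 334 and 0.445N + M = 547.
Substituting M = 547 - 0.445N into the first: N(1 - 0.368·0.445) = 334 - 0.368·547.
So N* = 133/0.836 = 159, and then M* = 547 - 0.445·159 = 476.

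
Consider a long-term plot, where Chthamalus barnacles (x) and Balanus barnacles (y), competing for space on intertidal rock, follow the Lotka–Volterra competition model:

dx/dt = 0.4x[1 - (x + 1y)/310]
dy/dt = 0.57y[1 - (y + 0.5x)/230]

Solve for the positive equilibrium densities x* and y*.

Setting both brackets to zero gives the nullclines x + 1y = 310 and 0.5x + y = 230.
Substituting y = 230 - 0.5x into the first: x(1 - 1·0.5) = 310 - 1·230.
So x* = 80/0.5 = 160, and then y* = 230 - 0.5·160 = 150.

x* ≈ 160, y* ≈ 150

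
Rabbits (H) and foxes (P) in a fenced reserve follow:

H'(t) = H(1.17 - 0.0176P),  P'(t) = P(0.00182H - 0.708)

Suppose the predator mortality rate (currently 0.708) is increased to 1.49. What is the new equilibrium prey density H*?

H* ≈ 819

At the interior fixed point, setting dP/dt = 0 with P > 0 fixes H* = (predator death rate)/(HP coefficient) — independent of the other coefficients.
With the change, H* = 1.49/0.00182 = 819; it rises from 389.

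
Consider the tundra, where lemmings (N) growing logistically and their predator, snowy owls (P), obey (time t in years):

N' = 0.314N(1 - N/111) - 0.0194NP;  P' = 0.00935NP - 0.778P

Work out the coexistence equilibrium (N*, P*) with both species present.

N* ≈ 83.2, P* ≈ 4.05

From dP/dt = 0 with P > 0: 0.00935N* = 0.778, so N* = 83.2.
Substitute into dN/dt = 0: 0.314(1 - 83.2/111) = 0.0194P*.
The bracket is 0.25, giving P* = 0.0786/0.0194 = 4.05.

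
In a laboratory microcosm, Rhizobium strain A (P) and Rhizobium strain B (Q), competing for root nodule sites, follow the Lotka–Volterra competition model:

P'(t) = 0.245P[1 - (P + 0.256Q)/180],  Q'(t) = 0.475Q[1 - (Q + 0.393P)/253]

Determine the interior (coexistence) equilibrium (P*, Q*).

P* ≈ 128, Q* ≈ 203

Setting both brackets to zero gives the nullclines P + 0.256Q = 180 and 0.393P + Q = 253.
Substituting Q = 253 - 0.393P into the first: P(1 - 0.256·0.393) = 180 - 0.256·253.
So P* = 115/0.899 = 128, and then Q* = 253 - 0.393·128 = 203.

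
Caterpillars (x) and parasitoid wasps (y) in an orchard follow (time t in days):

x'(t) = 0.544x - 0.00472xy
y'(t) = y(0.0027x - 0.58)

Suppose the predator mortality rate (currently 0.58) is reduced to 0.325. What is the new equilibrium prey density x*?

At the interior fixed point, setting dy/dt = 0 with y > 0 fixes x* = (predator death rate)/(xy coefficient) — independent of the other coefficients.
With the change, x* = 0.325/0.0027 = 120; it falls from 215.

x* ≈ 120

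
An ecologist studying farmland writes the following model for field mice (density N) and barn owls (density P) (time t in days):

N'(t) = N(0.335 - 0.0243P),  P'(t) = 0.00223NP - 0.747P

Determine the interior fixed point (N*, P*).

Set dP/dt = 0 with P > 0: 0.00223N - 0.747 = 0, so N* = 0.747/0.00223 = 335.
Set dN/dt = 0 with N > 0: 0.335 - 0.0243P = 0, so P* = 0.335/0.0243 = 13.8.

N* ≈ 335, P* ≈ 13.8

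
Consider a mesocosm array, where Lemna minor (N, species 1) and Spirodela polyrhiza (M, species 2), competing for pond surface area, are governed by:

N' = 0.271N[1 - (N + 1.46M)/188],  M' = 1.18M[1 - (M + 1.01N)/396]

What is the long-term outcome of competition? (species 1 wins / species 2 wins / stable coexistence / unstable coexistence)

Compare the nullcline intercepts: K1/α12 = 188/1.46 = 129 < K2 = 396; K2/α21 = 396/1.01 = 392 > K1 = 188.
Since the inequalities point opposite ways, species 2 can invade but species 1 cannot.

species 2 excludes species 1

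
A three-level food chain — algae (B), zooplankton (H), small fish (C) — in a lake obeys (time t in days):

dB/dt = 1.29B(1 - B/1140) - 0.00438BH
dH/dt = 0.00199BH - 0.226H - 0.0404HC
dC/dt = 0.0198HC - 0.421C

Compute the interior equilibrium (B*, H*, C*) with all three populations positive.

B* ≈ 1060, H* ≈ 21.3, C* ≈ 46.5

From dC/dt = 0: 0.0198H* = 0.421, so H* = 21.3.
From dB/dt = 0: 1.29(1 - B*/1140) = 0.00438·21.3, giving B* = 1140·(1 - 0.0722) = 1060.
From dH/dt = 0: 0.00199·1060 - 0.226 = 0.0404C*, so C* = 1.88/0.0404 = 46.5.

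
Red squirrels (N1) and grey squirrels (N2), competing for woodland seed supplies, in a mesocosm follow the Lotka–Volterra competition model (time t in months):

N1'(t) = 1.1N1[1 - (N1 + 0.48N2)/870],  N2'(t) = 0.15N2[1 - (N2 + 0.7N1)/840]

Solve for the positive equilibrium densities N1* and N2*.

N1* ≈ 703, N2* ≈ 348

Setting both brackets to zero gives the nullclines N1 + 0.48N2 = 870 and 0.7N1 + N2 = 840.
Substituting N2 = 840 - 0.7N1 into the first: N1(1 - 0.48·0.7) = 870 - 0.48·840.
So N1* = 467/0.664 = 703, and then N2* = 840 - 0.7·703 = 348.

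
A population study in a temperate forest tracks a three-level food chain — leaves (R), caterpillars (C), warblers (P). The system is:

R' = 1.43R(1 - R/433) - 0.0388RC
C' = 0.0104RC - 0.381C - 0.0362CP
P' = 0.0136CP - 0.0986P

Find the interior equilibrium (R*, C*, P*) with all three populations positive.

R* ≈ 348, C* ≈ 7.25, P* ≈ 89.4

From dP/dt = 0: 0.0136C* = 0.0986, so C* = 7.25.
From dR/dt = 0: 1.43(1 - R*/433) = 0.0388·7.25, giving R* = 433·(1 - 0.197) = 348.
From dC/dt = 0: 0.0104·348 - 0.381 = 0.0362P*, so P* = 3.24/0.0362 = 89.4.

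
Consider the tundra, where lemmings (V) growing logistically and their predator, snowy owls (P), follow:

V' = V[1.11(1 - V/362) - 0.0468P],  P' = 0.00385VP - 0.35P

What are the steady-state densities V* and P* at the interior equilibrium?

From dP/dt = 0 with P > 0: 0.00385V* = 0.35, so V* = 90.9.
Substitute into dV/dt = 0: 1.11(1 - 90.9/362) = 0.0468P*.
The bracket is 0.749, giving P* = 0.831/0.0468 = 17.8.

V* ≈ 90.9, P* ≈ 17.8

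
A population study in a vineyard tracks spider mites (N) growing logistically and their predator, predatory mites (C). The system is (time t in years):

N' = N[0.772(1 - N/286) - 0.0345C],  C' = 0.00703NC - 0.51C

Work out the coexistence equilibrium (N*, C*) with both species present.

N* ≈ 72.5, C* ≈ 16.7

From dC/dt = 0 with C > 0: 0.00703N* = 0.51, so N* = 72.5.
Substitute into dN/dt = 0: 0.772(1 - 72.5/286) = 0.0345C*.
The bracket is 0.746, giving C* = 0.576/0.0345 = 16.7.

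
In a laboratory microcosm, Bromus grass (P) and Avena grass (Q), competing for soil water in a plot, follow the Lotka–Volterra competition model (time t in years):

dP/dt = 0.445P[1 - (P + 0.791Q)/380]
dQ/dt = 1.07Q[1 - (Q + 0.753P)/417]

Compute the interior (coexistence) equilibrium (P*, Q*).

Setting both brackets to zero gives the nullclines P + 0.791Q = 380 and 0.753P + Q = 417.
Substituting Q = 417 - 0.753P into the first: P(1 - 0.791·0.753) = 380 - 0.791·417.
So P* = 50.2/0.404 = 124, and then Q* = 417 - 0.753·124 = 324.

P* ≈ 124, Q* ≈ 324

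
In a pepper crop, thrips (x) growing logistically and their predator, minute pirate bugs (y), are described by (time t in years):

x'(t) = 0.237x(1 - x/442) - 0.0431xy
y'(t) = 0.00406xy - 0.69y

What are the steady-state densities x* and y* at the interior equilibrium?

From dy/dt = 0 with y > 0: 0.00406x* = 0.69, so x* = 170.
Substitute into dx/dt = 0: 0.237(1 - 170/442) = 0.0431y*.
The bracket is 0.615, giving y* = 0.146/0.0431 = 3.38.

x* ≈ 170, y* ≈ 3.38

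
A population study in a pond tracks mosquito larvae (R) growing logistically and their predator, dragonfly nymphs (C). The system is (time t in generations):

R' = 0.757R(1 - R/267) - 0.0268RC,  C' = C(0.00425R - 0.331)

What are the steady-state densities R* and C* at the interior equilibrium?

From dC/dt = 0 with C > 0: 0.00425R* = 0.331, so R* = 77.9.
Substitute into dR/dt = 0: 0.757(1 - 77.9/267) = 0.0268C*.
The bracket is 0.708, giving C* = 0.536/0.0268 = 20.

R* ≈ 77.9, C* ≈ 20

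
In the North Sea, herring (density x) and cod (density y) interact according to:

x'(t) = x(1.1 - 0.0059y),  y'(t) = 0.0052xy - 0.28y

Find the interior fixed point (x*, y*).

Set dy/dt = 0 with y > 0: 0.0052x - 0.28 = 0, so x* = 0.28/0.0052 = 53.8.
Set dx/dt = 0 with x > 0: 1.1 - 0.0059y = 0, so y* = 1.1/0.0059 = 186.

x* ≈ 53.8, y* ≈ 186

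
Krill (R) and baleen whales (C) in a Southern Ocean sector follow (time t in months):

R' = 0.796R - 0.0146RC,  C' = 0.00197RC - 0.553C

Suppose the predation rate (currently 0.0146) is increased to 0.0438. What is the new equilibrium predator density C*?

C* ≈ 18.2

At the interior fixed point, setting dR/dt = 0 with R > 0 fixes C* = (prey growth rate)/(RC coefficient) — independent of the other coefficients.
With the change, C* = 0.796/0.0438 = 18.2; it falls from 54.5.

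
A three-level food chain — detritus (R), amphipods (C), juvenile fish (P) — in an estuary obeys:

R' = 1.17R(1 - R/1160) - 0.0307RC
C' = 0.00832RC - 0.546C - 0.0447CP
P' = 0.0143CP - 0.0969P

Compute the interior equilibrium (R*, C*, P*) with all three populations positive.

From dP/dt = 0: 0.0143C* = 0.0969, so C* = 6.78.
From dR/dt = 0: 1.17(1 - R*/1160) = 0.0307·6.78, giving R* = 1160·(1 - 0.178) = 954.
From dC/dt = 0: 0.00832·954 - 0.546 = 0.0447P*, so P* = 7.39/0.0447 = 165.

R* ≈ 954, C* ≈ 6.78, P* ≈ 165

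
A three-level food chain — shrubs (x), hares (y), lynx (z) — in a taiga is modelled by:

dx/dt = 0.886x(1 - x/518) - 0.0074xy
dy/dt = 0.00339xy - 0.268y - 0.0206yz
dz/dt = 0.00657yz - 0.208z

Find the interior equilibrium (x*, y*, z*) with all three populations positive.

x* ≈ 381, y* ≈ 31.7, z* ≈ 49.7

From dz/dt = 0: 0.00657y* = 0.208, so y* = 31.7.
From dx/dt = 0: 0.886(1 - x*/518) = 0.0074·31.7, giving x* = 518·(1 - 0.264) = 381.
From dy/dt = 0: 0.00339·381 - 0.268 = 0.0206z*, so z* = 1.02/0.0206 = 49.7.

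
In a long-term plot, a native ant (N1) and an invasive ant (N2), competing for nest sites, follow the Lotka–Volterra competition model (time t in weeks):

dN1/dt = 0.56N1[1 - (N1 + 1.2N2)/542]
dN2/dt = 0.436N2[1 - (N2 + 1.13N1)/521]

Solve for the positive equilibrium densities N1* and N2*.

Setting both brackets to zero gives the nullclines N1 + 1.2N2 = 542 and 1.13N1 + N2 = 521.
Substituting N2 = 521 - 1.13N1 into the first: N1(1 - 1.2·1.13) = 542 - 1.2·521.
So N1* = -83.2/-0.356 = 234, and then N2* = 521 - 1.13·234 = 257.

N1* ≈ 234, N2* ≈ 257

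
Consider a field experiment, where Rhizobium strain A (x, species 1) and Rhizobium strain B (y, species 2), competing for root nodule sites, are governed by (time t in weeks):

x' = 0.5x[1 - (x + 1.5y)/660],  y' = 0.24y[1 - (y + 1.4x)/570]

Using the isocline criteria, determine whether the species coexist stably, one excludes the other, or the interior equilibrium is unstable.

Compare the nullcline intercepts: K1/α12 = 660/1.5 = 440 < K2 = 570; K2/α21 = 570/1.4 = 407 < K1 = 660.
Since both are reversed, neither can invade when rare; the interior point is a saddle.

unstable coexistence (outcome depends on initial conditions)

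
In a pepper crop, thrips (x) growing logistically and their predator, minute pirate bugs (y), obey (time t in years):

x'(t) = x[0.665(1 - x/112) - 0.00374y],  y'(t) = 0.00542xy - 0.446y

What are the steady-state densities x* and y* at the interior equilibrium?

x* ≈ 82.3, y* ≈ 47.2

From dy/dt = 0 with y > 0: 0.00542x* = 0.446, so x* = 82.3.
Substitute into dx/dt = 0: 0.665(1 - 82.3/112) = 0.00374y*.
The bracket is 0.265, giving y* = 0.176/0.00374 = 47.2.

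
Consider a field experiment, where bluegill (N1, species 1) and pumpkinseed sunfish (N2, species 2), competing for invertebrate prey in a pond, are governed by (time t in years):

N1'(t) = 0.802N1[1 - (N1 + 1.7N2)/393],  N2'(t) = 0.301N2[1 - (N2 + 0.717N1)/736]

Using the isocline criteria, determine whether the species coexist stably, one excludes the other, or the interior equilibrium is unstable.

Compare the nullcline intercepts: K1/α12 = 393/1.7 = 231 < K2 = 736; K2/α21 = 736/0.717 = 1030 > K1 = 393.
Since the inequalities point opposite ways, species 2 can invade but species 1 cannot.

species 2 excludes species 1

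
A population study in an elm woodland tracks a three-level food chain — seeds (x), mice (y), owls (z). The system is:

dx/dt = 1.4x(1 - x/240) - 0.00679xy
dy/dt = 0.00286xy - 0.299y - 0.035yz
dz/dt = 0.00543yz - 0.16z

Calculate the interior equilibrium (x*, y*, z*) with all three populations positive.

From dz/dt = 0: 0.00543y* = 0.16, so y* = 29.5.
From dx/dt = 0: 1.4(1 - x*/240) = 0.00679·29.5, giving x* = 240·(1 - 0.143) = 206.
From dy/dt = 0: 0.00286·206 - 0.299 = 0.035z*, so z* = 0.289/0.035 = 8.27.

x* ≈ 206, y* ≈ 29.5, z* ≈ 8.27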